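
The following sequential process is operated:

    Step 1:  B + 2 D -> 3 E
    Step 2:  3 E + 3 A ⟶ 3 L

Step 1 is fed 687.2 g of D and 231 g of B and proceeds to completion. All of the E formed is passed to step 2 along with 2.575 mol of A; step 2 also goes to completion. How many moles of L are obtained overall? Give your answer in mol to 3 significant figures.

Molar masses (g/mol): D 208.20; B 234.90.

2.58 mol

Step 1:
n(D) = 687.2 / 208.20 = 3.301 mol
n(B) = 231.0 / 234.90 = 0.9834 mol
n/ν for D = 3.301/2 = 1.651
n/ν for B = 0.9834/1 = 0.9834
Smallest n/ν is B → limiting reagent.
n(E) produced = (3/1) × 0.9834 = 2.950 mol
Step 2:
n(E) available = 2.950 mol
n(A) = 2.575 mol
n/ν for E = 2.950/3 = 0.9833
n/ν for A = 2.575/3 = 0.8583
Smallest n/ν is A → limiting reagent.
n(L) = (3/3) × 2.575 = 2.575 mol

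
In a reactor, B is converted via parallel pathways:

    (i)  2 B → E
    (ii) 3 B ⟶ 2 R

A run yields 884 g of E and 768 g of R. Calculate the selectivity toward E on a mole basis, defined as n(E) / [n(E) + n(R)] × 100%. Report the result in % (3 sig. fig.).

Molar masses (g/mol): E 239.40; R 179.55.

46.3 %

n(E) = 884 / 239.40 = 3.693 mol
n(R) = 768 / 179.55 = 4.277 mol
selectivity = 3.693/(3.693+4.277) × 100 = 46.34 %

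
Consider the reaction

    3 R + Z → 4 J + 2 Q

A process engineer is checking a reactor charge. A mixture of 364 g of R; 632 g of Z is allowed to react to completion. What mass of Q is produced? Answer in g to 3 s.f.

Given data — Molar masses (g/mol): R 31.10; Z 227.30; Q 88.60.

n(R) = 364.0 / 31.10 = 11.70 mol
n(Z) = 632.0 / 227.30 = 2.780 mol
n/ν → R: 3.900, Z: 2.780; Z is limiting.
n(Q) = (2/1) × 2.780 = 5.560 mol
mass = 5.560 × 88.60 = 492.6 g

493 g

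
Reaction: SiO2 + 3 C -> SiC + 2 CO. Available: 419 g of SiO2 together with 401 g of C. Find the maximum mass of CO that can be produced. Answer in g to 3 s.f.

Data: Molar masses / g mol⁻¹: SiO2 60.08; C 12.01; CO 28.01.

391 g

n(SiO2) = 419.0 / 60.08 = 6.974 mol
n(C) = 401.0 / 12.01 = 33.39 mol
n/ν → SiO2: 6.974, C: 11.13; SiO2 is limiting.
n(CO) = (2/1) × 6.974 = 13.95 mol
mass = 13.95 × 28.01 = 390.7 g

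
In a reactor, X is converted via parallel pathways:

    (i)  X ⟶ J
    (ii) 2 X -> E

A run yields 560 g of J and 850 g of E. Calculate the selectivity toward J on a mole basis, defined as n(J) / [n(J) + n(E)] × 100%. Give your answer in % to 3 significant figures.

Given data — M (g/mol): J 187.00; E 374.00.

n(J) = 560 / 187.00 = 2.995 mol
n(E) = 850 / 374.00 = 2.273 mol
selectivity = 2.995/(2.995+2.273) × 100 = 56.85 %

56.9 %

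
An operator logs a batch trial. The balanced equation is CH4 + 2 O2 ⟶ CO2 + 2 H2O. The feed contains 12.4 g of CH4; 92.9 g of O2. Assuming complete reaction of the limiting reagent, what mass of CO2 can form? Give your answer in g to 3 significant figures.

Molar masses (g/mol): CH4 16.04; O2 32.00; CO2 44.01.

n(CH4) = 12.40 / 16.04 = 0.7731 mol
n(O2) = 92.90 / 32.00 = 2.903 mol
n/ν for CH4 = 0.7731/1 = 0.7731
n/ν for O2 = 2.903/2 = 1.452
Smallest n/ν is CH4 → limiting reagent.
n(CO2) = (1/1) × 0.7731 = 0.7731 mol
mass = 0.7731 × 44.01 = 34.02 g

34.0 g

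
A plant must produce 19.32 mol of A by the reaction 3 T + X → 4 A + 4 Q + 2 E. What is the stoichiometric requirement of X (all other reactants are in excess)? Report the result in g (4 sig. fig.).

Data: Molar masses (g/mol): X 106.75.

n(A) = 19.32 mol
n(X) = (1/4) × 19.32 = 4.830 mol
mass = 4.830 × 106.75 = 515.6 g

515.6 g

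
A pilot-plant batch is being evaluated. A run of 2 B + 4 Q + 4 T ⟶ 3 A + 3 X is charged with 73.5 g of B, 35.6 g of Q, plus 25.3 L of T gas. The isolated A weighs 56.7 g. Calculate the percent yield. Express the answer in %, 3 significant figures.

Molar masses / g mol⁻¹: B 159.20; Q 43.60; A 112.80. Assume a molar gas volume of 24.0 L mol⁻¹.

82.1 %

n(B) = 73.50 / 159.20 = 0.4617 mol
n(Q) = 35.60 / 43.60 = 0.8165 mol
n(T) = 25.30 / 24.0 = 1.054 mol
n/ν for B = 0.4617/2 = 0.2309
n/ν for Q = 0.8165/4 = 0.2041
n/ν for T = 1.054/4 = 0.2635
Smallest n/ν is Q → limiting reagent.
theoretical n(A) = (3/4) × 0.8165 = 0.6124 mol → 69.08 g
% yield = 56.7 / 69.08 × 100 = 82.08 %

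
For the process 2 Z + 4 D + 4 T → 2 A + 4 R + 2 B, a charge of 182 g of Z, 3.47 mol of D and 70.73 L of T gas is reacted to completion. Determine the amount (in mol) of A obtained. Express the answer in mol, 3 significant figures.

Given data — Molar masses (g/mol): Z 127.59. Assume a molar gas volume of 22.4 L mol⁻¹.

1.43 mol

n(Z) = 182.0 / 127.59 = 1.426 mol
n(D) = 3.470 mol
n(T) = 70.73 / 22.4 = 3.158 mol
n/ν for Z = 1.426/2 = 0.7130
n/ν for D = 3.470/4 = 0.8675
n/ν for T = 3.158/4 = 0.7895
Smallest n/ν is Z → limiting reagent.
n(A) = (2/2) × 1.426 = 1.426 mol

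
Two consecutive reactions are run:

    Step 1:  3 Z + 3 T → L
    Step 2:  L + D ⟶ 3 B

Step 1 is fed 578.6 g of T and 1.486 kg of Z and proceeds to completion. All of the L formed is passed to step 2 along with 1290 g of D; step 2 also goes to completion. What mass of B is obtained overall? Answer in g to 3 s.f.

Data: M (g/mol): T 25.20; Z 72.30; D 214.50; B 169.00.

Step 1:
n(T) = 578.6 / 25.20 = 22.96 mol
n(Z) = 1.486×1000 / 72.30 = 20.55 mol
n/ν → T: 7.653, Z: 6.850; Z is limiting.
n(L) produced = (1/3) × 20.55 = 6.850 mol
Step 2:
n(L) available = 6.850 mol
n(D) = 1290 / 214.50 = 6.014 mol
n/ν → L: 6.850, D: 6.014; D is limiting.
n(B) = (3/1) × 6.014 = 18.04 mol
mass = 18.04 × 169.00 = 3049 g

3050 g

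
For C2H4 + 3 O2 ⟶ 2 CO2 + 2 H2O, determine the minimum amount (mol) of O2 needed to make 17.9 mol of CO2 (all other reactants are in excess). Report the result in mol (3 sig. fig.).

n(CO2) = 17.90 mol
n(O2) = (3/2) × 17.90 = 26.85 mol

26.9 mol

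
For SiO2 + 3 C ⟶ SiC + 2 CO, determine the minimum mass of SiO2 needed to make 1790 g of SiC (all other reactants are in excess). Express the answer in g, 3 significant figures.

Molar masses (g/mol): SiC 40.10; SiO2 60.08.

2680 g

n(SiC) = 1790 / 40.10 = 44.64 mol
n(SiO2) = (1/1) × 44.64 = 44.64 mol
mass = 44.64 × 60.08 = 2682 g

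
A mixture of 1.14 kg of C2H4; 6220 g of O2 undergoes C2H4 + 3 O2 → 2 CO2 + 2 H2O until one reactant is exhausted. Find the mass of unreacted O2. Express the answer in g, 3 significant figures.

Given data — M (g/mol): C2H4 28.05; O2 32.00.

n(C2H4) = 1.140×1000 / 28.05 = 40.64 mol
n(O2) = 6220 / 32.00 = 194.4 mol
n/ν for C2H4 = 40.64/1 = 40.64
n/ν for O2 = 194.4/3 = 64.80
Smallest n/ν is C2H4 → limiting reagent.
O2 consumed = (3/1) × 40.64 = 121.9 mol
O2 remaining = 194.4 − 121.9 = 72.50 mol
mass = 72.50 × 32.00 = 2320 g

2320 g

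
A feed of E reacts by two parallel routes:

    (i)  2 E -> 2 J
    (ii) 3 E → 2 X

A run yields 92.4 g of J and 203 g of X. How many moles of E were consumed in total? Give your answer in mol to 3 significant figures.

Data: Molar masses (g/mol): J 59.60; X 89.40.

4.96 mol

n(J) = 92.4 / 59.60 = 1.550 mol
n(X) = 203 / 89.40 = 2.271 mol
n(E) via (i) = (2/2)×1.550 = 1.550 mol
n(E) via (ii) = (3/2)×2.271 = 3.407 mol
total n(E) = 1.550 + 3.407 = 4.957 mol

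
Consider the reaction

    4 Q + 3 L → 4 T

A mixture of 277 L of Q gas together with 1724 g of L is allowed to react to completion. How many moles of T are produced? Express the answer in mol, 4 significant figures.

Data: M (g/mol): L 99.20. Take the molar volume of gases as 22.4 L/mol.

n(Q) = 277.0 / 22.4 = 12.37 mol
n(L) = 1724 / 99.20 = 17.38 mol
n/ν → Q: 3.093, L: 5.793; Q is limiting.
n(T) = (4/4) × 12.37 = 12.37 mol

12.37 mol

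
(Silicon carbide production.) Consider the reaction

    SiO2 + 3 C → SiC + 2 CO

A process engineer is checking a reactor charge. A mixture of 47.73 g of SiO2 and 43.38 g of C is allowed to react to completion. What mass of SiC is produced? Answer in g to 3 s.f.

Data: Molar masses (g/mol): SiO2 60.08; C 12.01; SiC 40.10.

n(SiO2) = 47.73 / 60.08 = 0.7944 mol
n(C) = 43.38 / 12.01 = 3.612 mol
n/ν for SiO2 = 0.7944/1 = 0.7944
n/ν for C = 3.612/3 = 1.204
Smallest n/ν is SiO2 → limiting reagent.
n(SiC) = (1/1) × 0.7944 = 0.7944 mol
mass = 0.7944 × 40.10 = 31.86 g

31.9 g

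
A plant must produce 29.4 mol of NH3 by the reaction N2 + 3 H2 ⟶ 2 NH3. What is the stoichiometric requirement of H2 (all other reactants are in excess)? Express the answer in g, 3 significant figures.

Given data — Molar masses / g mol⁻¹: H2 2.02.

n(NH3) = 29.40 mol
n(H2) = (3/2) × 29.40 = 44.10 mol
mass = 44.10 × 2.02 = 89.08 g

89.1 g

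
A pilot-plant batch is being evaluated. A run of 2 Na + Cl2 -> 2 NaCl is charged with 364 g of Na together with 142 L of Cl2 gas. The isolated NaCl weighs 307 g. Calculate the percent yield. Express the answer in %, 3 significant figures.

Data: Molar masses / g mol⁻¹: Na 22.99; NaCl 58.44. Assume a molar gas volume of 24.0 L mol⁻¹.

n(Na) = 364.0 / 22.99 = 15.83 mol
n(Cl2) = 142.0 / 24.0 = 5.917 mol
n/ν for Na = 15.83/2 = 7.915
n/ν for Cl2 = 5.917/1 = 5.917
Smallest n/ν is Cl2 → limiting reagent.
theoretical n(NaCl) = (2/1) × 5.917 = 11.83 mol → 691.3 g
% yield = 307 / 691.3 × 100 = 44.41 %

44.4 %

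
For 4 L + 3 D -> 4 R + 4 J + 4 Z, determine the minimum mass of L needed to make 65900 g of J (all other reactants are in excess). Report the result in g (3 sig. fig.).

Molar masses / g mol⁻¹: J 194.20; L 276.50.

93800 g

n(J) = 65900 / 194.20 = 339.3 mol
n(L) = (4/4) × 339.3 = 339.3 mol
mass = 339.3 × 276.50 = 93820 g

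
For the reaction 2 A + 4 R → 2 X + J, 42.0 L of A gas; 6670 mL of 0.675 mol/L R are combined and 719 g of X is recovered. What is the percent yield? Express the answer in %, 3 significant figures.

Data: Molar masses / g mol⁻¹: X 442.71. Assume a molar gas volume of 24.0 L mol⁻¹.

92.8 %

n(A) = 42.00 / 24.0 = 1.750 mol
n(R) = 0.675 × 6670/1000 = 4.502 mol
n/ν for A = 1.750/2 = 0.8750
n/ν for R = 4.502/4 = 1.126
Smallest n/ν is A → limiting reagent.
theoretical n(X) = (2/2) × 1.750 = 1.750 mol → 774.7 g
% yield = 719 / 774.7 × 100 = 92.81 %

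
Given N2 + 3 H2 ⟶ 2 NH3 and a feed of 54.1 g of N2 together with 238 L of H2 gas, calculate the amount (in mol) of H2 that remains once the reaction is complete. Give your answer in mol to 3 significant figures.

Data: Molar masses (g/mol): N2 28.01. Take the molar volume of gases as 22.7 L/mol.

4.69 mol

n(N2) = 54.10 / 28.01 = 1.931 mol
n(H2) = 238.0 / 22.7 = 10.48 mol
n/ν → N2: 1.931, H2: 3.493; N2 is limiting.
H2 consumed = (3/1) × 1.931 = 5.793 mol
H2 remaining = 10.48 − 5.793 = 4.687 mol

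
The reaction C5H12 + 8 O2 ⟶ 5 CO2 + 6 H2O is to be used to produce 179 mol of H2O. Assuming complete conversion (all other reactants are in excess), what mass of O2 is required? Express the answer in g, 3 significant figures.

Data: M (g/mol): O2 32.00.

n(H2O) = 179.0 mol
n(O2) = (8/6) × 179.0 = 238.7 mol
mass = 238.7 × 32.00 = 7638 g

7640 g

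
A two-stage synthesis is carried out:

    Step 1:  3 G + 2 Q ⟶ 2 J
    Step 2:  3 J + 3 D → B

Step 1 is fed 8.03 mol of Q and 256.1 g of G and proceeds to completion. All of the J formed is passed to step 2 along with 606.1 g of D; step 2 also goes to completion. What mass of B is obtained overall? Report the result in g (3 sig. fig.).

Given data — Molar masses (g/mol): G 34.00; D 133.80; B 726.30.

Step 1:
n(Q) = 8.030 mol
n(G) = 256.1 / 34.00 = 7.532 mol
n/ν for Q = 8.030/2 = 4.015
n/ν for G = 7.532/3 = 2.511
Smallest n/ν is G → limiting reagent.
n(J) produced = (2/3) × 7.532 = 5.021 mol
Step 2:
n(J) available = 5.021 mol
n(D) = 606.1 / 133.80 = 4.530 mol
n/ν for J = 5.021/3 = 1.674
n/ν for D = 4.530/3 = 1.510
Smallest n/ν is D → limiting reagent.
n(B) = (1/3) × 4.530 = 1.510 mol
mass = 1.510 × 726.30 = 1097 g

1100 g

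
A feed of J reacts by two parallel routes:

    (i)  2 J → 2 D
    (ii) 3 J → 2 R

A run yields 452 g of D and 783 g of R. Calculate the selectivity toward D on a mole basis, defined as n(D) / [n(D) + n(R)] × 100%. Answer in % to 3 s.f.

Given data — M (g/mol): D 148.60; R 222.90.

n(D) = 452 / 148.60 = 3.042 mol
n(R) = 783 / 222.90 = 3.513 mol
selectivity = 3.042/(3.042+3.513) × 100 = 46.41 %

46.4 %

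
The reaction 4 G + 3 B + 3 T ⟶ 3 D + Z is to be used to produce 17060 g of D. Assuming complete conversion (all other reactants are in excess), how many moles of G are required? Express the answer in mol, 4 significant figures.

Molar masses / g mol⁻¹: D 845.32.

n(D) = 17060 / 845.32 = 20.18 mol
n(G) = (4/3) × 20.18 = 26.91 mol

26.91 mol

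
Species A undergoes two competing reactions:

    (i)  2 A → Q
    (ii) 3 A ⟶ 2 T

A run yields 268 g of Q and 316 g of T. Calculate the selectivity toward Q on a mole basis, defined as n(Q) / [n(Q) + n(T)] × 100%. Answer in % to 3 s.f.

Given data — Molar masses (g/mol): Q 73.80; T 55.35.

38.9 %

n(Q) = 268 / 73.80 = 3.631 mol
n(T) = 316 / 55.35 = 5.709 mol
selectivity = 3.631/(3.631+5.709) × 100 = 38.88 %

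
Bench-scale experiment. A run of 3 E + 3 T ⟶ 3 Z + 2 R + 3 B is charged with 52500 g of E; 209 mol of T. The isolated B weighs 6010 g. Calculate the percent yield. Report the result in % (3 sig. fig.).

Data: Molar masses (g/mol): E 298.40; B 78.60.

43.5 %

n(E) = 52500 / 298.40 = 175.9 mol
n(T) = 209.0 mol
n/ν for E = 175.9/3 = 58.63
n/ν for T = 209.0/3 = 69.67
Smallest n/ν is E → limiting reagent.
theoretical n(B) = (3/3) × 175.9 = 175.9 mol → 13830 g
% yield = 6010 / 13830 × 100 = 43.46 %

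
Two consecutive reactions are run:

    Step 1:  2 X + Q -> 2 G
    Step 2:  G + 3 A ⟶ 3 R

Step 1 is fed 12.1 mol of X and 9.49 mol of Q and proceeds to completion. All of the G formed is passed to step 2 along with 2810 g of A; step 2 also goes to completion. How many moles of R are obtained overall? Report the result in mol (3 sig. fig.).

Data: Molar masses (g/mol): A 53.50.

Step 1:
n(X) = 12.10 mol
n(Q) = 9.490 mol
n/ν → X: 6.050, Q: 9.490; X is limiting.
n(G) produced = (2/2) × 12.10 = 12.10 mol
Step 2:
n(G) available = 12.10 mol
n(A) = 2810 / 53.50 = 52.52 mol
n/ν → G: 12.10, A: 17.51; G is limiting.
n(R) = (3/1) × 12.10 = 36.30 mol

36.3 mol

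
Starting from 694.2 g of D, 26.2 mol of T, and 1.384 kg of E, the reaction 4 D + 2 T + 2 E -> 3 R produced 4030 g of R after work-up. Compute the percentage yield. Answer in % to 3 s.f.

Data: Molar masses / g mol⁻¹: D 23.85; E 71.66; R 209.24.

n(D) = 694.2 / 23.85 = 29.11 mol
n(T) = 26.20 mol
n(E) = 1.384×1000 / 71.66 = 19.31 mol
n/ν for D = 29.11/4 = 7.278
n/ν for T = 26.20/2 = 13.10
n/ν for E = 19.31/2 = 9.655
Smallest n/ν is D → limiting reagent.
theoretical n(R) = (3/4) × 29.11 = 21.83 mol → 4568 g
% yield = 4030 / 4568 × 100 = 88.22 %

88.2 %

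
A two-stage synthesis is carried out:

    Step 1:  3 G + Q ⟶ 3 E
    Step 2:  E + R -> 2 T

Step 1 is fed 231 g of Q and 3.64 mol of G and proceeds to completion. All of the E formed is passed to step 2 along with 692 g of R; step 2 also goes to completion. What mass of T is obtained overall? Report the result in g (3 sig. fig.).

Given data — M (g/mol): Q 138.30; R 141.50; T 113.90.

Step 1:
n(Q) = 231.0 / 138.30 = 1.670 mol
n(G) = 3.640 mol
n/ν for Q = 1.670/1 = 1.670
n/ν for G = 3.640/3 = 1.213
Smallest n/ν is G → limiting reagent.
n(E) produced = (3/3) × 3.640 = 3.640 mol
Step 2:
n(E) available = 3.640 mol
n(R) = 692.0 / 141.50 = 4.890 mol
n/ν for E = 3.640/1 = 3.640
n/ν for R = 4.890/1 = 4.890
Smallest n/ν is E → limiting reagent.
n(T) = (2/1) × 3.640 = 7.280 mol
mass = 7.280 × 113.90 = 829.2 g

829 g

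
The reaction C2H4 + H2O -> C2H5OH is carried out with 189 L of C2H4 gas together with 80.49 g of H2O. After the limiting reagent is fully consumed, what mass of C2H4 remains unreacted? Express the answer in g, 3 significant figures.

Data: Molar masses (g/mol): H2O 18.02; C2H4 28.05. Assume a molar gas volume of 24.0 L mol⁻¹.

n(C2H4) = 189.0 / 24.0 = 7.875 mol
n(H2O) = 80.49 / 18.02 = 4.467 mol
n/ν for C2H4 = 7.875/1 = 7.875
n/ν for H2O = 4.467/1 = 4.467
Smallest n/ν is H2O → limiting reagent.
C2H4 consumed = (1/1) × 4.467 = 4.467 mol
C2H4 remaining = 7.875 − 4.467 = 3.408 mol
mass = 3.408 × 28.05 = 95.59 g

95.6 g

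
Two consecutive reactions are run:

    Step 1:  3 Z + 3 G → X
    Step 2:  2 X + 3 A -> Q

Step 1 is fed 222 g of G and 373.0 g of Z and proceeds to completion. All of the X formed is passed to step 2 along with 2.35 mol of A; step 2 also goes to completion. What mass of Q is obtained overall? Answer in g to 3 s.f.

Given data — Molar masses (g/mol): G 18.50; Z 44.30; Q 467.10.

366 g

Step 1:
n(G) = 222.0 / 18.50 = 12.00 mol
n(Z) = 373.0 / 44.30 = 8.420 mol
n/ν → G: 4.000, Z: 2.807; Z is limiting.
n(X) produced = (1/3) × 8.420 = 2.807 mol
Step 2:
n(X) available = 2.807 mol
n(A) = 2.350 mol
n/ν → X: 1.404, A: 0.7833; A is limiting.
n(Q) = (1/3) × 2.350 = 0.7833 mol
mass = 0.7833 × 467.10 = 365.9 g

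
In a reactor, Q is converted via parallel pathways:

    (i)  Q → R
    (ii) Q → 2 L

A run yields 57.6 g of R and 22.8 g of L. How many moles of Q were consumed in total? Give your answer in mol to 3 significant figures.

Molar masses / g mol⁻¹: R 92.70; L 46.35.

0.867 mol

n(R) = 57.6 / 92.70 = 0.6214 mol
n(L) = 22.8 / 46.35 = 0.4919 mol
n(Q) via (i) = (1/1)×0.6214 = 0.6214 mol
n(Q) via (ii) = (1/2)×0.4919 = 0.2460 mol
total n(Q) = 0.6214 + 0.2460 = 0.8674 mol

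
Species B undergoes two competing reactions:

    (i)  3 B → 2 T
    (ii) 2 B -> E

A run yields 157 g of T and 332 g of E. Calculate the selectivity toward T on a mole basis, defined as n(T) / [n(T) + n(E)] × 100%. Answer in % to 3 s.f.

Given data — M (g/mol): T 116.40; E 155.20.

38.7 %

n(T) = 157 / 116.40 = 1.349 mol
n(E) = 332 / 155.20 = 2.139 mol
selectivity = 1.349/(1.349+2.139) × 100 = 38.68 %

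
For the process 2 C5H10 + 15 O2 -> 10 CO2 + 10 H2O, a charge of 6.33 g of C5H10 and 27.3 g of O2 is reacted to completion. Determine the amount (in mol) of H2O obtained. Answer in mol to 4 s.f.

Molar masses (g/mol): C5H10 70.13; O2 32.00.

n(C5H10) = 6.330 / 70.13 = 0.09026 mol
n(O2) = 27.30 / 32.00 = 0.8531 mol
n/ν → C5H10: 0.04513, O2: 0.05687; C5H10 is limiting.
n(H2O) = (10/2) × 0.09026 = 0.4513 mol

0.4513 mol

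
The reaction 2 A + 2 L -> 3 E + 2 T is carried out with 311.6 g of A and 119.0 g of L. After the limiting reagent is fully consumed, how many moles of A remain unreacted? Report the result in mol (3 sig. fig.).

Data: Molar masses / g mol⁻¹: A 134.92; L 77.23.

n(A) = 311.6 / 134.92 = 2.310 mol
n(L) = 119.0 / 77.23 = 1.541 mol
n/ν for A = 2.310/2 = 1.155
n/ν for L = 1.541/2 = 0.7705
Smallest n/ν is L → limiting reagent.
A consumed = (2/2) × 1.541 = 1.541 mol
A remaining = 2.310 − 1.541 = 0.7690 mol

0.769 mol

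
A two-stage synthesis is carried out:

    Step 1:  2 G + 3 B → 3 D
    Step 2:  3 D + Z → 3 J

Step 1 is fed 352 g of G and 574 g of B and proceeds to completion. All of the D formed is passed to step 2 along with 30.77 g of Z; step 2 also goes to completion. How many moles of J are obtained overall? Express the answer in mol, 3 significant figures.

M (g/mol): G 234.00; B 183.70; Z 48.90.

1.89 mol

Step 1:
n(G) = 352.0 / 234.00 = 1.504 mol
n(B) = 574.0 / 183.70 = 3.125 mol
n/ν → G: 0.7520, B: 1.042; G is limiting.
n(D) produced = (3/2) × 1.504 = 2.256 mol
Step 2:
n(D) available = 2.256 mol
n(Z) = 30.77 / 48.90 = 0.6292 mol
n/ν → D: 0.7520, Z: 0.6292; Z is limiting.
n(J) = (3/1) × 0.6292 = 1.888 mol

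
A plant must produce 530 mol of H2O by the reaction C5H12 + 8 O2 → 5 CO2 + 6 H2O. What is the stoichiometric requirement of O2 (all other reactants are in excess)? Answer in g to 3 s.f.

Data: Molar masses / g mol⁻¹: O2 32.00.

n(H2O) = 530.0 mol
n(O2) = (8/6) × 530.0 = 706.7 mol
mass = 706.7 × 32.00 = 22610 g

22600 g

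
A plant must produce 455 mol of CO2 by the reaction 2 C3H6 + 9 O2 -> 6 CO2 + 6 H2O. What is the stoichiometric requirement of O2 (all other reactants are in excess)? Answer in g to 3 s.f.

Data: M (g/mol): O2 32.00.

21800 g

n(CO2) = 455.0 mol
n(O2) = (9/6) × 455.0 = 682.5 mol
mass = 682.5 × 32.00 = 21840 g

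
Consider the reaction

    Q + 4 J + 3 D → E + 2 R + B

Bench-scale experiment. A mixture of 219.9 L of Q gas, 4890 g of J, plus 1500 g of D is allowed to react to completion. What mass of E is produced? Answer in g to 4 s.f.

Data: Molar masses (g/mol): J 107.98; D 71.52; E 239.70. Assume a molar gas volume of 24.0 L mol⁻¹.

n(Q) = 219.9 / 24.0 = 9.163 mol
n(J) = 4890 / 107.98 = 45.29 mol
n(D) = 1500 / 71.52 = 20.97 mol
n/ν for Q = 9.163/1 = 9.163
n/ν for J = 45.29/4 = 11.32
n/ν for D = 20.97/3 = 6.990
Smallest n/ν is D → limiting reagent.
n(E) = (1/3) × 20.97 = 6.990 mol
mass = 6.990 × 239.70 = 1676 g

1676 g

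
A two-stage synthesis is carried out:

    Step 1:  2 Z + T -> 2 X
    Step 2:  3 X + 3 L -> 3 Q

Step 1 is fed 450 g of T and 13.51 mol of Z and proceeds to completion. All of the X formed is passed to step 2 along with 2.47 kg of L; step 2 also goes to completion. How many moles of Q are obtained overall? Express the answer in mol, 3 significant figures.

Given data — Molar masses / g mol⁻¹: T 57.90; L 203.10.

12.2 mol

Step 1:
n(T) = 450.0 / 57.90 = 7.772 mol
n(Z) = 13.51 mol
n/ν for T = 7.772/1 = 7.772
n/ν for Z = 13.51/2 = 6.755
Smallest n/ν is Z → limiting reagent.
n(X) produced = (2/2) × 13.51 = 13.51 mol
Step 2:
n(X) available = 13.51 mol
n(L) = 2.470×1000 / 203.10 = 12.16 mol
n/ν for X = 13.51/3 = 4.503
n/ν for L = 12.16/3 = 4.053
Smallest n/ν is L → limiting reagent.
n(Q) = (3/3) × 12.16 = 12.16 mol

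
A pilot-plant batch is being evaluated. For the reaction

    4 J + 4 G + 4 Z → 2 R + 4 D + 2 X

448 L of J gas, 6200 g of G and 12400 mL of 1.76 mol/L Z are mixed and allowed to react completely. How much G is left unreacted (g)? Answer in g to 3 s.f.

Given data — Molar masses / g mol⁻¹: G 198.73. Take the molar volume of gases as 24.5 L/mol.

2570 g

n(J) = 448.0 / 24.5 = 18.29 mol
n(G) = 6200 / 198.73 = 31.20 mol
n(Z) = 1.76 × 12400/1000 = 21.82 mol
n/ν for J = 18.29/4 = 4.573
n/ν for G = 31.20/4 = 7.800
n/ν for Z = 21.82/4 = 5.455
Smallest n/ν is J → limiting reagent.
G consumed = (4/4) × 18.29 = 18.29 mol
G remaining = 31.20 − 18.29 = 12.91 mol
mass = 12.91 × 198.73 = 2566 g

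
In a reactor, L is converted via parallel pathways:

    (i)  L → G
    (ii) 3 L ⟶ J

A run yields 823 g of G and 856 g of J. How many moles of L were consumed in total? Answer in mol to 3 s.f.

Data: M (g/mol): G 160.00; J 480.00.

n(G) = 823 / 160.00 = 5.144 mol
n(J) = 856 / 480.00 = 1.783 mol
n(L) via (i) = (1/1)×5.144 = 5.144 mol
n(L) via (ii) = (3/1)×1.783 = 5.349 mol
total n(L) = 5.144 + 5.349 = 10.49 mol

10.5 mol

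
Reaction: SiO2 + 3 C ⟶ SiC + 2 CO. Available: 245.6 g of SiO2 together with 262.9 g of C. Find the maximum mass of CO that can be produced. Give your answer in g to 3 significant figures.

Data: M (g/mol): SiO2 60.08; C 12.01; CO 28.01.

n(SiO2) = 245.6 / 60.08 = 4.088 mol
n(C) = 262.9 / 12.01 = 21.89 mol
n/ν for SiO2 = 4.088/1 = 4.088
n/ν for C = 21.89/3 = 7.297
Smallest n/ν is SiO2 → limiting reagent.
n(CO) = (2/1) × 4.088 = 8.176 mol
mass = 8.176 × 28.01 = 229.0 g

229 g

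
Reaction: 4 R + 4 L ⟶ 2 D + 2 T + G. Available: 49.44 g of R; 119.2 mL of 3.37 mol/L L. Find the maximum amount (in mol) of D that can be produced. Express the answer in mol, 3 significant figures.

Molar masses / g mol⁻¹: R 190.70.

n(R) = 49.44 / 190.70 = 0.2593 mol
n(L) = 3.37 × 119.2/1000 = 0.4017 mol
n/ν → R: 0.06483, L: 0.1004; R is limiting.
n(D) = (2/4) × 0.2593 = 0.1297 mol

0.130 mol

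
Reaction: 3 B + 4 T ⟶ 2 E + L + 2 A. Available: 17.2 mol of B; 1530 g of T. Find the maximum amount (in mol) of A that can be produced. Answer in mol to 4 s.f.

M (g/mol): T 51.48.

n(B) = 17.20 mol
n(T) = 1530 / 51.48 = 29.72 mol
n/ν for B = 17.20/3 = 5.733
n/ν for T = 29.72/4 = 7.430
Smallest n/ν is B → limiting reagent.
n(A) = (2/3) × 17.20 = 11.47 mol

11.47 mol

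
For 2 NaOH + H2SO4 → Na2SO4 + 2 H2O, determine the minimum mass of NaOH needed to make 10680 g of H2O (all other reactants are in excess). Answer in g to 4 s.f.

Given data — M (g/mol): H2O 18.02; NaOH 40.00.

23710 g

n(H2O) = 10680 / 18.02 = 592.7 mol
n(NaOH) = (2/2) × 592.7 = 592.7 mol
mass = 592.7 × 40.00 = 23710 g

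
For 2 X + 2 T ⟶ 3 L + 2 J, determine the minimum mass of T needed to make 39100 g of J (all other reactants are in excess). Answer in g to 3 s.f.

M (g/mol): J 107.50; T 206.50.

75100 g

n(J) = 39100 / 107.50 = 363.7 mol
n(T) = (2/2) × 363.7 = 363.7 mol
mass = 363.7 × 206.50 = 75100 g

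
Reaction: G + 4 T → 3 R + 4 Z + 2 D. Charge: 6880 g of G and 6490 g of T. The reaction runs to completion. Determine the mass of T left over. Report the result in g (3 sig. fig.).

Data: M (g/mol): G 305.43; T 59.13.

1160 g

n(G) = 6880 / 305.43 = 22.53 mol
n(T) = 6490 / 59.13 = 109.8 mol
n/ν for G = 22.53/1 = 22.53
n/ν for T = 109.8/4 = 27.45
Smallest n/ν is G → limiting reagent.
T consumed = (4/1) × 22.53 = 90.12 mol
T remaining = 109.8 − 90.12 = 19.68 mol
mass = 19.68 × 59.13 = 1164 g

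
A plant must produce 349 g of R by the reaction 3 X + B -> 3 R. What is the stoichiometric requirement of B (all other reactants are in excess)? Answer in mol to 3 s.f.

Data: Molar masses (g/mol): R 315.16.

0.369 mol

n(R) = 349 / 315.16 = 1.107 mol
n(B) = (1/3) × 1.107 = 0.3690 mol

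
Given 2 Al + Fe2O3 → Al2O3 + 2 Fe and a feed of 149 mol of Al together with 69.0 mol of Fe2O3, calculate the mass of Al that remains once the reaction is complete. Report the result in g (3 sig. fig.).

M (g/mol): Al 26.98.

n(Al) = 149.0 mol
n(Fe2O3) = 69.00 mol
n/ν → Al: 74.50, Fe2O3: 69.00; Fe2O3 is limiting.
Al consumed = (2/1) × 69.00 = 138.0 mol
Al remaining = 149.0 − 138.0 = 11.00 mol
mass = 11.00 × 26.98 = 296.8 g

297 g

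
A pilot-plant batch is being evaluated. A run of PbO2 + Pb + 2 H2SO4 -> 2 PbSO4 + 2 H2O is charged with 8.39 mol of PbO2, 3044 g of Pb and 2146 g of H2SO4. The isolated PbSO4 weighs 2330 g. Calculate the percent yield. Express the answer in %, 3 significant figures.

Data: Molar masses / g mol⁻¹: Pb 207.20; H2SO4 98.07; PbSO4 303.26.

45.8 %

n(PbO2) = 8.390 mol
n(Pb) = 3044 / 207.20 = 14.69 mol
n(H2SO4) = 2146 / 98.07 = 21.88 mol
n/ν for PbO2 = 8.390/1 = 8.390
n/ν for Pb = 14.69/1 = 14.69
n/ν for H2SO4 = 21.88/2 = 10.94
Smallest n/ν is PbO2 → limiting reagent.
theoretical n(PbSO4) = (2/1) × 8.390 = 16.78 mol → 5089 g
% yield = 2330 / 5089 × 100 = 45.79 %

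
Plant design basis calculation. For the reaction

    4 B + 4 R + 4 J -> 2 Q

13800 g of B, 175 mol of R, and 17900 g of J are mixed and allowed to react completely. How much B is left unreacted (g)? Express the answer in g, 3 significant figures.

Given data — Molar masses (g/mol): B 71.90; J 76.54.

1220 g

n(B) = 13800 / 71.90 = 191.9 mol
n(R) = 175.0 mol
n(J) = 17900 / 76.54 = 233.9 mol
n/ν for B = 191.9/4 = 47.98
n/ν for R = 175.0/4 = 43.75
n/ν for J = 233.9/4 = 58.48
Smallest n/ν is R → limiting reagent.
B consumed = (4/4) × 175.0 = 175.0 mol
B remaining = 191.9 − 175.0 = 16.90 mol
mass = 16.90 × 71.90 = 1215 g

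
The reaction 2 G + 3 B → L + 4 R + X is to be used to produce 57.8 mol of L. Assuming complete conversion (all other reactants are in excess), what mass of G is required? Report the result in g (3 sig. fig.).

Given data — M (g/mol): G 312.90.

36200 g

n(L) = 57.80 mol
n(G) = (2/1) × 57.80 = 115.6 mol
mass = 115.6 × 312.90 = 36170 g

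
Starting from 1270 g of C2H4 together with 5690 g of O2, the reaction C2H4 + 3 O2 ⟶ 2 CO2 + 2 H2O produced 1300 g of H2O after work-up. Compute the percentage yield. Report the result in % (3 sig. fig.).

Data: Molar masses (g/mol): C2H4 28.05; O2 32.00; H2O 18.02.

79.7 %

n(C2H4) = 1270 / 28.05 = 45.28 mol
n(O2) = 5690 / 32.00 = 177.8 mol
n/ν for C2H4 = 45.28/1 = 45.28
n/ν for O2 = 177.8/3 = 59.27
Smallest n/ν is C2H4 → limiting reagent.
theoretical n(H2O) = (2/1) × 45.28 = 90.56 mol → 1632 g
% yield = 1300 / 1632 × 100 = 79.66 %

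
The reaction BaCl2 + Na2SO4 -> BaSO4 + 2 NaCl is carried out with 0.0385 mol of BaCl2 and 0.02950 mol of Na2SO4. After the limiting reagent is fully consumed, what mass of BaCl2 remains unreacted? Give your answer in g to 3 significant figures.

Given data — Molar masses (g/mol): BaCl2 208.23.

n(BaCl2) = 0.03850 mol
n(Na2SO4) = 0.02950 mol
n/ν → BaCl2: 0.03850, Na2SO4: 0.02950; Na2SO4 is limiting.
BaCl2 consumed = (1/1) × 0.02950 = 0.02950 mol
BaCl2 remaining = 0.03850 − 0.02950 = 0.009000 mol
mass = 0.009000 × 208.23 = 1.874 g

1.87 g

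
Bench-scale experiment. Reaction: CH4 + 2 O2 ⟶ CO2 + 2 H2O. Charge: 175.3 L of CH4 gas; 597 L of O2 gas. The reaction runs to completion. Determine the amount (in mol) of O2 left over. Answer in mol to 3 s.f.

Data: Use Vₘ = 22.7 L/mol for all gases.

n(CH4) = 175.3 / 22.7 = 7.722 mol
n(O2) = 597.0 / 22.7 = 26.30 mol
n/ν for CH4 = 7.722/1 = 7.722
n/ν for O2 = 26.30/2 = 13.15
Smallest n/ν is CH4 → limiting reagent.
O2 consumed = (2/1) × 7.722 = 15.44 mol
O2 remaining = 26.30 − 15.44 = 10.86 mol

10.9 mol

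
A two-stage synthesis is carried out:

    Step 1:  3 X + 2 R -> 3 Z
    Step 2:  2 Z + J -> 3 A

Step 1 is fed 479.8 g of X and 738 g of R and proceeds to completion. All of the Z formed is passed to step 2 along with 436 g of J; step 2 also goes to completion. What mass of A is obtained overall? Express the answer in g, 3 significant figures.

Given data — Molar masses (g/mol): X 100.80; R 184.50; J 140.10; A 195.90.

Step 1:
n(X) = 479.8 / 100.80 = 4.760 mol
n(R) = 738.0 / 184.50 = 4.000 mol
n/ν → X: 1.587, R: 2.000; X is limiting.
n(Z) produced = (3/3) × 4.760 = 4.760 mol
Step 2:
n(Z) available = 4.760 mol
n(J) = 436.0 / 140.10 = 3.112 mol
n/ν → Z: 2.380, J: 3.112; Z is limiting.
n(A) = (3/2) × 4.760 = 7.140 mol
mass = 7.140 × 195.90 = 1399 g

1400 g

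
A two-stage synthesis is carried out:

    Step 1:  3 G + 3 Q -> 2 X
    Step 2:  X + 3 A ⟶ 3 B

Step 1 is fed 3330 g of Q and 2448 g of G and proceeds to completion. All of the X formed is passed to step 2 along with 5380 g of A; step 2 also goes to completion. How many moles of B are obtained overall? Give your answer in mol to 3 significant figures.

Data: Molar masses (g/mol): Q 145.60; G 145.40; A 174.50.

Step 1:
n(Q) = 3330 / 145.60 = 22.87 mol
n(G) = 2448 / 145.40 = 16.84 mol
n/ν for Q = 22.87/3 = 7.623
n/ν for G = 16.84/3 = 5.613
Smallest n/ν is G → limiting reagent.
n(X) produced = (2/3) × 16.84 = 11.23 mol
Step 2:
n(X) available = 11.23 mol
n(A) = 5380 / 174.50 = 30.83 mol
n/ν for X = 11.23/1 = 11.23
n/ν for A = 30.83/3 = 10.28
Smallest n/ν is A → limiting reagent.
n(B) = (3/3) × 30.83 = 30.83 mol

30.8 mol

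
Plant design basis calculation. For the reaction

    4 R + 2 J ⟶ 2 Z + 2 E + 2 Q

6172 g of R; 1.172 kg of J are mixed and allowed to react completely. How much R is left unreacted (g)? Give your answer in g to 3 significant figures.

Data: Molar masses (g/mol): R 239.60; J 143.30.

2250 g

n(R) = 6172 / 239.60 = 25.76 mol
n(J) = 1.172×1000 / 143.30 = 8.179 mol
n/ν for R = 25.76/4 = 6.440
n/ν for J = 8.179/2 = 4.090
Smallest n/ν is J → limiting reagent.
R consumed = (4/2) × 8.179 = 16.36 mol
R remaining = 25.76 − 16.36 = 9.400 mol
mass = 9.400 × 239.60 = 2252 g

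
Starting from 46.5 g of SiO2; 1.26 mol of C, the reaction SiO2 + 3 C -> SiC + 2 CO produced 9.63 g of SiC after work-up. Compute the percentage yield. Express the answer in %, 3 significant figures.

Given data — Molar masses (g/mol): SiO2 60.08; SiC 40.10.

57.2 %

n(SiO2) = 46.50 / 60.08 = 0.7740 mol
n(C) = 1.260 mol
n/ν for SiO2 = 0.7740/1 = 0.7740
n/ν for C = 1.260/3 = 0.4200
Smallest n/ν is C → limiting reagent.
theoretical n(SiC) = (1/3) × 1.260 = 0.4200 mol → 16.84 g
% yield = 9.63 / 16.84 × 100 = 57.19 %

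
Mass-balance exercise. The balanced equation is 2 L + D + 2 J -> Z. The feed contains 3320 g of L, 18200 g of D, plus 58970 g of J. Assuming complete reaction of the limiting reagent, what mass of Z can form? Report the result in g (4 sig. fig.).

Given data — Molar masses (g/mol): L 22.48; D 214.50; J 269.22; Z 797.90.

58920 g

n(L) = 3320 / 22.48 = 147.7 mol
n(D) = 18200 / 214.50 = 84.85 mol
n(J) = 58970 / 269.22 = 219.0 mol
n/ν for L = 147.7/2 = 73.85
n/ν for D = 84.85/1 = 84.85
n/ν for J = 219.0/2 = 109.5
Smallest n/ν is L → limiting reagent.
n(Z) = (1/2) × 147.7 = 73.85 mol
mass = 73.85 × 797.90 = 58920 g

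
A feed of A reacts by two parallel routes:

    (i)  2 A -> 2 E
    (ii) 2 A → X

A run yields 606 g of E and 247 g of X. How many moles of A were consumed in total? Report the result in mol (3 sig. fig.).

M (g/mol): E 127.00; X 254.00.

n(E) = 606 / 127.00 = 4.772 mol
n(X) = 247 / 254.00 = 0.9724 mol
n(A) via (i) = (2/2)×4.772 = 4.772 mol
n(A) via (ii) = (2/1)×0.9724 = 1.945 mol
total n(A) = 4.772 + 1.945 = 6.717 mol

6.72 mol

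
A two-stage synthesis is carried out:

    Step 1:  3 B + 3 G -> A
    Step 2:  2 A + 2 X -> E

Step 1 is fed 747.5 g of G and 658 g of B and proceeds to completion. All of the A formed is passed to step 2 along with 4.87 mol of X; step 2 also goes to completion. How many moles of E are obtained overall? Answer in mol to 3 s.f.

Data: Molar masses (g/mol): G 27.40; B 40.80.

Step 1:
n(G) = 747.5 / 27.40 = 27.28 mol
n(B) = 658.0 / 40.80 = 16.13 mol
n/ν for G = 27.28/3 = 9.093
n/ν for B = 16.13/3 = 5.377
Smallest n/ν is B → limiting reagent.
n(A) produced = (1/3) × 16.13 = 5.377 mol
Step 2:
n(A) available = 5.377 mol
n(X) = 4.870 mol
n/ν for A = 5.377/2 = 2.689
n/ν for X = 4.870/2 = 2.435
Smallest n/ν is X → limiting reagent.
n(E) = (1/2) × 4.870 = 2.435 mol

2.44 mol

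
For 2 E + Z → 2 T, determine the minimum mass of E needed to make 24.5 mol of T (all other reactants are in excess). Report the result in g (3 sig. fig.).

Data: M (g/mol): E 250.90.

n(T) = 24.50 mol
n(E) = (2/2) × 24.50 = 24.50 mol
mass = 24.50 × 250.90 = 6147 g

6150 g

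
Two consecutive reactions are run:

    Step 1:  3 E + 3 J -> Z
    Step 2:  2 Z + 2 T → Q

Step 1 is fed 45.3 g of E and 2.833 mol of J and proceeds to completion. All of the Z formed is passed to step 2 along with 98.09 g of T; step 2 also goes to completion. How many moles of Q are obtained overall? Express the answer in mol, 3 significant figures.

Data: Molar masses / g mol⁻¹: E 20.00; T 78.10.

Step 1:
n(E) = 45.30 / 20.00 = 2.265 mol
n(J) = 2.833 mol
n/ν → E: 0.7550, J: 0.9443; E is limiting.
n(Z) produced = (1/3) × 2.265 = 0.7550 mol
Step 2:
n(Z) available = 0.7550 mol
n(T) = 98.09 / 78.10 = 1.256 mol
n/ν → Z: 0.3775, T: 0.6280; Z is limiting.
n(Q) = (1/2) × 0.7550 = 0.3775 mol

0.378 mol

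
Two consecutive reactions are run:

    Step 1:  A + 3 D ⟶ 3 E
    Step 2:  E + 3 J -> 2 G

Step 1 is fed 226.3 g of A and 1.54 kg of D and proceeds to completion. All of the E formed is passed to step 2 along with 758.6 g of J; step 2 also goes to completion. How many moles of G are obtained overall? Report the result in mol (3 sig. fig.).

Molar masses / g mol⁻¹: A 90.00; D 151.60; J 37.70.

13.4 mol

Step 1:
n(A) = 226.3 / 90.00 = 2.514 mol
n(D) = 1.540×1000 / 151.60 = 10.16 mol
n/ν for A = 2.514/1 = 2.514
n/ν for D = 10.16/3 = 3.387
Smallest n/ν is A → limiting reagent.
n(E) produced = (3/1) × 2.514 = 7.542 mol
Step 2:
n(E) available = 7.542 mol
n(J) = 758.6 / 37.70 = 20.12 mol
n/ν for E = 7.542/1 = 7.542
n/ν for J = 20.12/3 = 6.707
Smallest n/ν is J → limiting reagent.
n(G) = (2/3) × 20.12 = 13.41 mol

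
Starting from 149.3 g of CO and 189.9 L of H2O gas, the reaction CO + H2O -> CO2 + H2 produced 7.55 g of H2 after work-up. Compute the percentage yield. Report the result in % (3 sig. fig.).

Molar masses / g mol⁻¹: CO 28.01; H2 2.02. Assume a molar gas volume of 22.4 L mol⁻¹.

70.1 %

n(CO) = 149.3 / 28.01 = 5.330 mol
n(H2O) = 189.9 / 22.4 = 8.478 mol
n/ν for CO = 5.330/1 = 5.330
n/ν for H2O = 8.478/1 = 8.478
Smallest n/ν is CO → limiting reagent.
theoretical n(H2) = (1/1) × 5.330 = 5.330 mol → 10.77 g
% yield = 7.55 / 10.77 × 100 = 70.10 %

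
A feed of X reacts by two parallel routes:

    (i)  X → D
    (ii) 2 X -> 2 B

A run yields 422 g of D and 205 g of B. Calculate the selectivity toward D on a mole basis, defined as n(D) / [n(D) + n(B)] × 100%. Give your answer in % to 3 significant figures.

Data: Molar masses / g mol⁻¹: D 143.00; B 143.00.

67.3 %

n(D) = 422 / 143.00 = 2.951 mol
n(B) = 205 / 143.00 = 1.434 mol
selectivity = 2.951/(2.951+1.434) × 100 = 67.30 %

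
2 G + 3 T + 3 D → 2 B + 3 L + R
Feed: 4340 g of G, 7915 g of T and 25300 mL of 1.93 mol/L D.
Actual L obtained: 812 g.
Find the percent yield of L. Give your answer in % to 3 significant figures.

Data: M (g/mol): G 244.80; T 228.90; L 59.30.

n(G) = 4340 / 244.80 = 17.73 mol
n(T) = 7915 / 228.90 = 34.58 mol
n(D) = 1.93 × 25300/1000 = 48.83 mol
n/ν for G = 17.73/2 = 8.865
n/ν for T = 34.58/3 = 11.53
n/ν for D = 48.83/3 = 16.28
Smallest n/ν is G → limiting reagent.
theoretical n(L) = (3/2) × 17.73 = 26.60 mol → 1577 g
% yield = 812 / 1577 × 100 = 51.49 %

51.5 %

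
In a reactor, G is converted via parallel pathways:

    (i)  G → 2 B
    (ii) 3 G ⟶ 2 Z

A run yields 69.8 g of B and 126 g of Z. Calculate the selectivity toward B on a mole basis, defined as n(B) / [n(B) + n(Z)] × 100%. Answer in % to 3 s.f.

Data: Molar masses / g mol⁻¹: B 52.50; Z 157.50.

n(B) = 69.8 / 52.50 = 1.330 mol
n(Z) = 126 / 157.50 = 0.8000 mol
selectivity = 1.330/(1.330+0.8000) × 100 = 62.44 %

62.4 %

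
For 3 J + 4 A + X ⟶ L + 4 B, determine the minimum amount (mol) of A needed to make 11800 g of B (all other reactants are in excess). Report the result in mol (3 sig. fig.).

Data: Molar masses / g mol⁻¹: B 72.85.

162 mol

n(B) = 11800 / 72.85 = 162.0 mol
n(A) = (4/4) × 162.0 = 162.0 mol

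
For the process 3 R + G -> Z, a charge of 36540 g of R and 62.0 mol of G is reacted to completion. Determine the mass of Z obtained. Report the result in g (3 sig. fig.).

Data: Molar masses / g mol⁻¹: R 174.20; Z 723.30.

44800 g

n(R) = 36540 / 174.20 = 209.8 mol
n(G) = 62.00 mol
n/ν for R = 209.8/3 = 69.93
n/ν for G = 62.00/1 = 62.00
Smallest n/ν is G → limiting reagent.
n(Z) = (1/1) × 62.00 = 62.00 mol
mass = 62.00 × 723.30 = 44840 g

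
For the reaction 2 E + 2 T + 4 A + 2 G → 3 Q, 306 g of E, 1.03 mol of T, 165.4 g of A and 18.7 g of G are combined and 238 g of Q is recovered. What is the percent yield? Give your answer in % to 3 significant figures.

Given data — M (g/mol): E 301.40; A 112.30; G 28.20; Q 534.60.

44.8 %

n(E) = 306.0 / 301.40 = 1.015 mol
n(T) = 1.030 mol
n(A) = 165.4 / 112.30 = 1.473 mol
n(G) = 18.70 / 28.20 = 0.6631 mol
n/ν for E = 1.015/2 = 0.5075
n/ν for T = 1.030/2 = 0.5150
n/ν for A = 1.473/4 = 0.3683
n/ν for G = 0.6631/2 = 0.3316
Smallest n/ν is G → limiting reagent.
theoretical n(Q) = (3/2) × 0.6631 = 0.9947 mol → 531.8 g
% yield = 238 / 531.8 × 100 = 44.75 %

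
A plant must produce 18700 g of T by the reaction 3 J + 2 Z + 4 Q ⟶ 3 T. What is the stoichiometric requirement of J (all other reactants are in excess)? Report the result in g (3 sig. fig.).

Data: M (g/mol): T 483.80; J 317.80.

n(T) = 18700 / 483.80 = 38.65 mol
n(J) = (3/3) × 38.65 = 38.65 mol
mass = 38.65 × 317.80 = 12280 g

12300 g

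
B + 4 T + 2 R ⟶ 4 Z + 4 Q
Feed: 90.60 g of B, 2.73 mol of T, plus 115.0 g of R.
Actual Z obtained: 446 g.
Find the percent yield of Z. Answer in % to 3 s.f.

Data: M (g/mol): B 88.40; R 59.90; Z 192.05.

85.1 %

n(B) = 90.60 / 88.40 = 1.025 mol
n(T) = 2.730 mol
n(R) = 115.0 / 59.90 = 1.920 mol
n/ν for B = 1.025/1 = 1.025
n/ν for T = 2.730/4 = 0.6825
n/ν for R = 1.920/2 = 0.9600
Smallest n/ν is T → limiting reagent.
theoretical n(Z) = (4/4) × 2.730 = 2.730 mol → 524.3 g
% yield = 446 / 524.3 × 100 = 85.07 %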